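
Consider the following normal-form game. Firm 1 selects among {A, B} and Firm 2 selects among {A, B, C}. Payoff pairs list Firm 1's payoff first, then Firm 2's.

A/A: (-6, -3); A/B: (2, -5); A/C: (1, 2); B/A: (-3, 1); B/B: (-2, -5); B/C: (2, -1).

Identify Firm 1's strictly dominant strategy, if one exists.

None

Check whether one of Firm 1's strategies beats all alternatives regardless of what the opponent does.
A is not dominant: against A, B gives -3 > -6.
B is not dominant: against B, A gives 2 > -2.
No single strategy is best against every opponent action.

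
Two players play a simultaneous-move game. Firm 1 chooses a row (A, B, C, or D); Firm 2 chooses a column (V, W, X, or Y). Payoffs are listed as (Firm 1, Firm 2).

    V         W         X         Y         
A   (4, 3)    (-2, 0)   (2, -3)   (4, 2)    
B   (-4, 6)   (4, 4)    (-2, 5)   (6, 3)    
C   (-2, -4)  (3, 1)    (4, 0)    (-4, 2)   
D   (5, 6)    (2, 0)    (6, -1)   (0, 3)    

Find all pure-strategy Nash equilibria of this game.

(D, V)

Check mutual best responses: a cell is a NE iff neither player can gain by unilaterally deviating.
Firm 1's best responses — vs V: D (payoff 5); vs W: B (payoff 4); vs X: D (payoff 6); vs Y: B (payoff 6).
Firm 2's best responses — vs A: V (payoff 3); vs B: V (payoff 6); vs C: Y (payoff 2); vs D: V (payoff 6).
The only mutual best response is (D, V); neither player gains by switching there.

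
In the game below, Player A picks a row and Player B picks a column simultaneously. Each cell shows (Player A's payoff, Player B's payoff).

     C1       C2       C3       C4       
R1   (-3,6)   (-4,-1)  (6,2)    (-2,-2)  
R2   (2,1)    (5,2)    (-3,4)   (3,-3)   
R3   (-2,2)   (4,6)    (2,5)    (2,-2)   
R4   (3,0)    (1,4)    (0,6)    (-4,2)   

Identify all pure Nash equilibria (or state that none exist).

No pure-strategy Nash equilibrium

Check mutual best responses: a cell is a NE iff neither player can gain by unilaterally deviating.
Player A's best responses — vs C1: R4 (payoff 3); vs C2: R2 (payoff 5); vs C3: R1 (payoff 6); vs C4: R2 (payoff 3).
Player B's best responses — vs R1: C1 (payoff 6); vs R2: C3 (payoff 4); vs R3: C2 (payoff 6); vs R4: C3 (payoff 6).
No cell has both players best-responding. For instance, Player A's best reply to C2 is R2, but against R2 Player B prefers C3 over C2.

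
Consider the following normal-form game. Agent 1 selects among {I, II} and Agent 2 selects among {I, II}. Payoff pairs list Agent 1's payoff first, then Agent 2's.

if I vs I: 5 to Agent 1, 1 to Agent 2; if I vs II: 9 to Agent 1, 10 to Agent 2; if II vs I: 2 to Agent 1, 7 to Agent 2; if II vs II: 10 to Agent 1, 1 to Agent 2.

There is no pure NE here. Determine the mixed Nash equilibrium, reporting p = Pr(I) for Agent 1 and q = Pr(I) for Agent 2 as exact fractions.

p = 2/5, q = 1/4

In a mixed NE each player is indifferent between their pure strategies, so the opponent's mix sets the indifference.
Agent 2 indifferent between I and II: p·1 + (1−p)·7 = p·10 + (1−p)·1 ⟹ 7 + (-6)p = 1 + 9p ⟹ p = 2/5.
Agent 1 indifferent between I and II: q·5 + (1−q)·9 = q·2 + (1−q)·10 ⟹ 9 + (-4)q = 10 + (-8)q ⟹ q = 1/4.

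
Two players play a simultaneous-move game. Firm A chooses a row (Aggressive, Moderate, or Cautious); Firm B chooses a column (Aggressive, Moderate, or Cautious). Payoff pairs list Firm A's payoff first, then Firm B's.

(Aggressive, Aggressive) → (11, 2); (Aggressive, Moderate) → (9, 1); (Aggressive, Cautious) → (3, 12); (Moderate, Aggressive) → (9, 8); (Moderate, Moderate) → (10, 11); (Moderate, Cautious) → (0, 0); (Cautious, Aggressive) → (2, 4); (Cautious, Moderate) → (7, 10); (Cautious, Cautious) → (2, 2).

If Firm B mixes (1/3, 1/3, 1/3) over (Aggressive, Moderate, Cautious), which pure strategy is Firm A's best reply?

Firm A's best reply maximizes expected payoff against the mix.
Aggressive: (1/3)·11 + (1/3)·9 + (1/3)·3 = 23/3
Moderate: (1/3)·9 + (1/3)·10 + (1/3)·0 = 19/3
Cautious: (1/3)·2 + (1/3)·7 + (1/3)·2 = 11/3
Highest expected payoff is 23/3, from Aggressive.

Aggressive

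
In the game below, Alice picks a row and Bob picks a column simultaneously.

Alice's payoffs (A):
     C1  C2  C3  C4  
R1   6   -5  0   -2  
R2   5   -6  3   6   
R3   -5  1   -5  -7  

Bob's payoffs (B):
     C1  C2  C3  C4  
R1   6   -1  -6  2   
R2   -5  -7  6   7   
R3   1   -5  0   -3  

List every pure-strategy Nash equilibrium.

(R1, C1) and (R2, C4)

Find each player's best response to every opponent strategy; NE are the intersections.
Alice's best responses — vs C1: R1 (payoff 6); vs C2: R3 (payoff 1); vs C3: R2 (payoff 3); vs C4: R2 (payoff 6).
Bob's best responses — vs R1: C1 (payoff 6); vs R2: C4 (payoff 7); vs R3: C1 (payoff 1).
Mutual best responses occur at (R1, C1) and (R2, C4); at each, neither player gains by switching.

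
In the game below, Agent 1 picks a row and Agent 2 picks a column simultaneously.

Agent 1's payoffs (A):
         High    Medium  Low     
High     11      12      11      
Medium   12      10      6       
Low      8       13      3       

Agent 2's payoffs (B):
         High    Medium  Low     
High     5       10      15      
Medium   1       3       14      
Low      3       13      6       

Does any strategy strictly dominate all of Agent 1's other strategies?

No strictly dominant strategy

A strategy is strictly dominant if it gives Agent 1 a strictly higher payoff than every other strategy, against every choice by the opponent.
High is not dominant: against High, Medium gives 12 > 11.
Medium is not dominant: against Medium, High gives 12 > 10.
Low is not dominant: against High, High gives 11 > 8.
No single strategy is best against every opponent action.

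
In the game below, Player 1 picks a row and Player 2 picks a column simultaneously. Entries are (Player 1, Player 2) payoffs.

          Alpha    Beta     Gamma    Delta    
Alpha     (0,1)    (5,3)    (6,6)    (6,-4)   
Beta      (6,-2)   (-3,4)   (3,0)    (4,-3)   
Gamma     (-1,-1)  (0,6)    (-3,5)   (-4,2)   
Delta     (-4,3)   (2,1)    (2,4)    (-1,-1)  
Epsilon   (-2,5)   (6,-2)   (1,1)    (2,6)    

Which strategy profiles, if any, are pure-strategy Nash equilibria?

(Alpha, Gamma)

A profile is a Nash equilibrium when each player is best-responding to the other.
Player 1's best responses — vs Alpha: Beta (payoff 6); vs Beta: Epsilon (payoff 6); vs Gamma: Alpha (payoff 6); vs Delta: Alpha (payoff 6).
Player 2's best responses — vs Alpha: Gamma (payoff 6); vs Beta: Beta (payoff 4); vs Gamma: Beta (payoff 6); vs Delta: Gamma (payoff 4); vs Epsilon: Delta (payoff 6).
The only mutual best response is (Alpha, Gamma); neither player gains by switching there.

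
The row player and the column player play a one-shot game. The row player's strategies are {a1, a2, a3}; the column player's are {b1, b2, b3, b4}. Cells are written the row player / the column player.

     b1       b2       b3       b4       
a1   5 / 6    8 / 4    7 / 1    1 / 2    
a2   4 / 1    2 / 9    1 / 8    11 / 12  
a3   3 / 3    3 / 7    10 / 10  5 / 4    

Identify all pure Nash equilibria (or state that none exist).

Find each player's best response to every opponent strategy; NE are the intersections.
The row player's best responses — vs b1: a1 (payoff 5); vs b2: a1 (payoff 8); vs b3: a3 (payoff 10); vs b4: a2 (payoff 11).
The column player's best responses — vs a1: b1 (payoff 6); vs a2: b4 (payoff 12); vs a3: b3 (payoff 10).
Mutual best responses occur at (a1, b1), (a2, b4), and (a3, b3); at each, neither player gains by switching.

(a1, b1), (a2, b4), and (a3, b3)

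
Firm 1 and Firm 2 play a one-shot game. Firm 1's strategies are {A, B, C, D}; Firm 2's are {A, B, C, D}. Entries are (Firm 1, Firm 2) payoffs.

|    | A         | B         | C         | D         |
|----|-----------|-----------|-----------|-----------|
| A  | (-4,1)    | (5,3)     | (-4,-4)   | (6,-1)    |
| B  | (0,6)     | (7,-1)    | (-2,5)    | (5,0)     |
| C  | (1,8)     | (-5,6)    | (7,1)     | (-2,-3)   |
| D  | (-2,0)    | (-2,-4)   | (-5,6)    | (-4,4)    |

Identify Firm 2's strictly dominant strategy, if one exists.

None

A strategy is strictly dominant if it gives Firm 2 a strictly higher payoff than every other strategy, against every choice by the opponent.
A is not dominant: against A, B gives 3 > 1.
B is not dominant: against B, A gives 6 > -1.
C is not dominant: against A, A gives 1 > -4.
D is not dominant: against A, A gives 1 > -1.
No single strategy is best against every opponent action.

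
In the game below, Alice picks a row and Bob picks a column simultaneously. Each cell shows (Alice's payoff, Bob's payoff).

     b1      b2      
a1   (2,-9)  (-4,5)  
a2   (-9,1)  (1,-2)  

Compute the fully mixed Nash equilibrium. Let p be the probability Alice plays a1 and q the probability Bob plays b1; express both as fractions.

In a mixed NE each player is indifferent between their pure strategies, so the opponent's mix sets the indifference.
Bob indifferent between b1 and b2: p·(-9) + (1−p)·1 = p·5 + (1−p)·(-2) ⟹ 1 + (-10)p = (-2) + 7p ⟹ p = 3/17.
Alice indifferent between a1 and a2: q·2 + (1−q)·(-4) = q·(-9) + (1−q)·1 ⟹ (-4) + 6q = 1 + (-10)q ⟹ q = 5/16.

p = 3/17, q = 5/16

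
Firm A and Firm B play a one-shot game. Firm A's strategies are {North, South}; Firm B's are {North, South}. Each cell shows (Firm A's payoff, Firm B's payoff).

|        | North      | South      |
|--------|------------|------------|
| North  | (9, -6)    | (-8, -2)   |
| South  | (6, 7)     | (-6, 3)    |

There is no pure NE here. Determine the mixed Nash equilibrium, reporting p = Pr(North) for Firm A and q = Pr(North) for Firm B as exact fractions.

In a mixed NE each player is indifferent between their pure strategies, so the opponent's mix sets the indifference.
Firm B indifferent between North and South: p·(-6) + (1−p)·7 = p·(-2) + (1−p)·3 ⟹ 7 + (-13)p = 3 + (-5)p ⟹ p = 1/2.
Firm A indifferent between North and South: q·9 + (1−q)·(-8) = q·6 + (1−q)·(-6) ⟹ (-8) + 17q = (-6) + 12q ⟹ q = 2/5.

p = 1/2, q = 2/5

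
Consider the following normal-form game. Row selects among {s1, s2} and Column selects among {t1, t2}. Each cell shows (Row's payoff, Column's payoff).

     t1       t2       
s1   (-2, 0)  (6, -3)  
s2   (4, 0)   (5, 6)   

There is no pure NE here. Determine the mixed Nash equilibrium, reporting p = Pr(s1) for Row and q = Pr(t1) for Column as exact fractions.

p = 2/3, q = 1/7

Each player's mixing probability is pinned down by making the *other* player indifferent.
Column indifferent between t1 and t2: p·0 + (1−p)·0 = p·(-3) + (1−p)·6 ⟹ 0 + 0p = 6 + (-9)p ⟹ p = 2/3.
Row indifferent between s1 and s2: q·(-2) + (1−q)·6 = q·4 + (1−q)·5 ⟹ 6 + (-8)q = 5 + (-1)q ⟹ q = 1/7.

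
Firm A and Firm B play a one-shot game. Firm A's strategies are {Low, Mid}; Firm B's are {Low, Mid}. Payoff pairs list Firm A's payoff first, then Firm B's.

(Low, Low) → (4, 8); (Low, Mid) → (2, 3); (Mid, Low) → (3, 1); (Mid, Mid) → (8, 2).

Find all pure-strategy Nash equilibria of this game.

(Low, Low) and (Mid, Mid)

A profile is a Nash equilibrium when each player is best-responding to the other.
Firm A's best responses — vs Low: Low (payoff 4); vs Mid: Mid (payoff 8).
Firm B's best responses — vs Low: Low (payoff 8); vs Mid: Mid (payoff 2).
Mutual best responses occur at (Low, Low) and (Mid, Mid); at each, neither player gains by switching.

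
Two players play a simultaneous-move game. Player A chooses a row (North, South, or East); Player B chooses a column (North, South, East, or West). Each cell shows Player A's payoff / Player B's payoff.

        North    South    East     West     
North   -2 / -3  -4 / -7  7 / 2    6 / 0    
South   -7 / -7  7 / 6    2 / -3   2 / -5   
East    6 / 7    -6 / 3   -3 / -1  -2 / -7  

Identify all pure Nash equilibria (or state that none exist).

Find each player's best response to every opponent strategy; NE are the intersections.
Player A's best responses — vs North: East (payoff 6); vs South: South (payoff 7); vs East: North (payoff 7); vs West: North (payoff 6).
Player B's best responses — vs North: East (payoff 2); vs South: South (payoff 6); vs East: North (payoff 7).
Mutual best responses occur at (North, East), (South, South), and (East, North); at each, neither player gains by switching.

(North, East), (South, South), and (East, North)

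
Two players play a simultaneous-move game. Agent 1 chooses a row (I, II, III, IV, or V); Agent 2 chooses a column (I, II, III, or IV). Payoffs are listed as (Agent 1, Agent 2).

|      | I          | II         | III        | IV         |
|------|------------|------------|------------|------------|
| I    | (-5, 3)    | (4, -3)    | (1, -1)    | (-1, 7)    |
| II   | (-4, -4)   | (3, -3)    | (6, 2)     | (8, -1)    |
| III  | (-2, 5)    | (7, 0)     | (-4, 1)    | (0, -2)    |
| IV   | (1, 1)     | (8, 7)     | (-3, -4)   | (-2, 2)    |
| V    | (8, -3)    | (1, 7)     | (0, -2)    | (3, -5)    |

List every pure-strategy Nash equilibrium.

(II, III) and (IV, II)

Check mutual best responses: a cell is a NE iff neither player can gain by unilaterally deviating.
Agent 1's best responses — vs I: V (payoff 8); vs II: IV (payoff 8); vs III: II (payoff 6); vs IV: II (payoff 8).
Agent 2's best responses — vs I: IV (payoff 7); vs II: III (payoff 2); vs III: I (payoff 5); vs IV: II (payoff 7); vs V: II (payoff 7).
Mutual best responses occur at (II, III) and (IV, II); at each, neither player gains by switching.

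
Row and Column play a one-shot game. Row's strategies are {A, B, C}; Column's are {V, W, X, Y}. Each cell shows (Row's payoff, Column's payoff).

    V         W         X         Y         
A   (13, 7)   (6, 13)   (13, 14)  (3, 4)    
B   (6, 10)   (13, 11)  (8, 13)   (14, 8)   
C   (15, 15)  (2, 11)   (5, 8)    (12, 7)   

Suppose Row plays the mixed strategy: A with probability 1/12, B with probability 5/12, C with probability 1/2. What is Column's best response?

Compute Column's expected payoff from each pure strategy against the given mix.
V: (1/12)·7 + (5/12)·10 + (1/2)·15 = 49/4
W: (1/12)·13 + (5/12)·11 + (1/2)·11 = 67/6
X: (1/12)·14 + (5/12)·13 + (1/2)·8 = 127/12
Y: (1/12)·4 + (5/12)·8 + (1/2)·7 = 43/6
Highest expected payoff is 49/4, from V.

V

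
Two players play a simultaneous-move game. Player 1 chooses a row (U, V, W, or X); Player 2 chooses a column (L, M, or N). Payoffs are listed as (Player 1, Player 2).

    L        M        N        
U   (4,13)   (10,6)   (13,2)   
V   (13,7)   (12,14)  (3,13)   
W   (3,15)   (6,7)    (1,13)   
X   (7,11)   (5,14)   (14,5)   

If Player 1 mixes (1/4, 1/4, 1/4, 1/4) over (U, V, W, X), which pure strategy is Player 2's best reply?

L

Player 2's best reply maximizes expected payoff against the mix.
L: (1/4)·13 + (1/4)·7 + (1/4)·15 + (1/4)·11 = 23/2
M: (1/4)·6 + (1/4)·14 + (1/4)·7 + (1/4)·14 = 41/4
N: (1/4)·2 + (1/4)·13 + (1/4)·13 + (1/4)·5 = 33/4
Highest expected payoff is 23/2, from L.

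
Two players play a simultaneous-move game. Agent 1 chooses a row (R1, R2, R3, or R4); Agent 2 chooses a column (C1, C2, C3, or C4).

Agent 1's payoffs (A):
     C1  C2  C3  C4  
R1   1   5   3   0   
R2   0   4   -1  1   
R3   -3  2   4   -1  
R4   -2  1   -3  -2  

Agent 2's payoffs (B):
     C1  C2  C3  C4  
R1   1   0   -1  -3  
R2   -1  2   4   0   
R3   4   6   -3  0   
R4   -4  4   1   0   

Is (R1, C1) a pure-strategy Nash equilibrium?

Holding Agent 2 at C1: Agent 1 gets 1 from R1, versus 0 from R2, -3 from R3, -2 from R4. No profitable deviation for Agent 1.
Holding Agent 1 at R1: Agent 2 gets 1 from C1, versus 0 from C2, -1 from C3, -3 from C4. No profitable deviation for Agent 2 either.

Yes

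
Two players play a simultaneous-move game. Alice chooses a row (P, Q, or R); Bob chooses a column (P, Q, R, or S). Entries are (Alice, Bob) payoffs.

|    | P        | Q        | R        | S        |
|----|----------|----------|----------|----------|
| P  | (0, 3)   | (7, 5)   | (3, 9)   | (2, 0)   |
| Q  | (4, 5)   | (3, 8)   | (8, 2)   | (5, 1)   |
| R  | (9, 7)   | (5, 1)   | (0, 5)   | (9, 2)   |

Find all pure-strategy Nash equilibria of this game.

(R, P)

A profile is a Nash equilibrium when each player is best-responding to the other.
Alice's best responses — vs P: R (payoff 9); vs Q: P (payoff 7); vs R: Q (payoff 8); vs S: R (payoff 9).
Bob's best responses — vs P: R (payoff 9); vs Q: Q (payoff 8); vs R: P (payoff 7).
The only mutual best response is (R, P); neither player gains by switching there.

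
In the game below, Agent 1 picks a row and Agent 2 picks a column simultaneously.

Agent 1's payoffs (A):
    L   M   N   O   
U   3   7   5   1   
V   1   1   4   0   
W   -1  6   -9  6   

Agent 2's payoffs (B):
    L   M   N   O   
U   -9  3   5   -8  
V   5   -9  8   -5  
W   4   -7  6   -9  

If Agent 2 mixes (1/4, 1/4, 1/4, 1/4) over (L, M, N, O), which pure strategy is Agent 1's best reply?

U

Compute Agent 1's expected payoff from each pure strategy against the given mix.
U: (1/4)·3 + (1/4)·7 + (1/4)·5 + (1/4)·1 = 4
V: (1/4)·1 + (1/4)·1 + (1/4)·4 + (1/4)·0 = 3/2
W: (1/4)·(-1) + (1/4)·6 + (1/4)·(-9) + (1/4)·6 = 1/2
Highest expected payoff is 4, from U.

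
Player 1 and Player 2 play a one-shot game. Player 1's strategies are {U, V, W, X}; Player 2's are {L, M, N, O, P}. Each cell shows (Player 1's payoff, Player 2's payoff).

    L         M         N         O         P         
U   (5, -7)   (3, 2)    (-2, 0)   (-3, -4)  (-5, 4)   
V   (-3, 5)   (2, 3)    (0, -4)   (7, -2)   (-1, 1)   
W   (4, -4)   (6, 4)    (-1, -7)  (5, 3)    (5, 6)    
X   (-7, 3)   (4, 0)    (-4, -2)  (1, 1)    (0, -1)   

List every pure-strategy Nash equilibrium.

(W, P)

Check mutual best responses: a cell is a NE iff neither player can gain by unilaterally deviating.
Player 1's best responses — vs L: U (payoff 5); vs M: W (payoff 6); vs N: V (payoff 0); vs O: V (payoff 7); vs P: W (payoff 5).
Player 2's best responses — vs U: P (payoff 4); vs V: L (payoff 5); vs W: P (payoff 6); vs X: L (payoff 3).
The only mutual best response is (W, P); neither player gains by switching there.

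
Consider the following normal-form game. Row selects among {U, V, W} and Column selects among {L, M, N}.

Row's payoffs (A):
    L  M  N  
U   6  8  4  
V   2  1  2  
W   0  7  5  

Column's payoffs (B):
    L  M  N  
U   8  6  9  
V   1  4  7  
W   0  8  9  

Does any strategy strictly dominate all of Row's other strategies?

A strategy is strictly dominant if it gives Row a strictly higher payoff than every other strategy, against every choice by the opponent.
U is not dominant: against N, W gives 5 > 4.
V is not dominant: against L, U gives 6 > 2.
W is not dominant: against L, U gives 6 > 0.
No single strategy is best against every opponent action.

No strictly dominant strategy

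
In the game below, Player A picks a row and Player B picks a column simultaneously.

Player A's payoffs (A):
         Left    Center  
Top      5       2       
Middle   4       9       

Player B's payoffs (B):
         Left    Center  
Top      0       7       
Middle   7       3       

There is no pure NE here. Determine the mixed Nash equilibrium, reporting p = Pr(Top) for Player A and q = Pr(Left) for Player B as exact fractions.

p = 4/11, q = 7/8

In a mixed NE each player is indifferent between their pure strategies, so the opponent's mix sets the indifference.
Player B indifferent between Left and Center: p·0 + (1−p)·7 = p·7 + (1−p)·3 ⟹ 7 + (-7)p = 3 + 4p ⟹ p = 4/11.
Player A indifferent between Top and Middle: q·5 + (1−q)·2 = q·4 + (1−q)·9 ⟹ 2 + 3q = 9 + (-5)q ⟹ q = 7/8.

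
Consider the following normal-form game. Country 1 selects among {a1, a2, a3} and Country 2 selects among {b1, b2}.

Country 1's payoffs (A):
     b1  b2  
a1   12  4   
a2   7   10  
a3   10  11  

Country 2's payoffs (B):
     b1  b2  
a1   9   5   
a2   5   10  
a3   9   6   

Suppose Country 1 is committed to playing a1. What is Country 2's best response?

With Country 1 fixed at a1, Country 2's payoffs are: b1 → 9, b2 → 5.
The maximum is 9, achieved by b1.

b1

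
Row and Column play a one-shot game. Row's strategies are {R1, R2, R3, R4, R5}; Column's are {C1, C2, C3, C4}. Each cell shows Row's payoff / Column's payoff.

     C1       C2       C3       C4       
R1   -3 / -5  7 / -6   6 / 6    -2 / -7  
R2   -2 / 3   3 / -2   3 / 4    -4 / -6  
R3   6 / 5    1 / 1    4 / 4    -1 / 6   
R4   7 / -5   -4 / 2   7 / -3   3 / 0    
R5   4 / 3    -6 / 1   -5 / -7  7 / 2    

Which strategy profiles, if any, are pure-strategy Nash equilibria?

There is no pure-strategy Nash equilibrium

Find each player's best response to every opponent strategy; NE are the intersections.
Row's best responses — vs C1: R4 (payoff 7); vs C2: R1 (payoff 7); vs C3: R4 (payoff 7); vs C4: R5 (payoff 7).
Column's best responses — vs R1: C3 (payoff 6); vs R2: C3 (payoff 4); vs R3: C4 (payoff 6); vs R4: C2 (payoff 2); vs R5: C1 (payoff 3).
No cell has both players best-responding. For instance, Row's best reply to C1 is R4, but against R4 Column prefers C2 over C1.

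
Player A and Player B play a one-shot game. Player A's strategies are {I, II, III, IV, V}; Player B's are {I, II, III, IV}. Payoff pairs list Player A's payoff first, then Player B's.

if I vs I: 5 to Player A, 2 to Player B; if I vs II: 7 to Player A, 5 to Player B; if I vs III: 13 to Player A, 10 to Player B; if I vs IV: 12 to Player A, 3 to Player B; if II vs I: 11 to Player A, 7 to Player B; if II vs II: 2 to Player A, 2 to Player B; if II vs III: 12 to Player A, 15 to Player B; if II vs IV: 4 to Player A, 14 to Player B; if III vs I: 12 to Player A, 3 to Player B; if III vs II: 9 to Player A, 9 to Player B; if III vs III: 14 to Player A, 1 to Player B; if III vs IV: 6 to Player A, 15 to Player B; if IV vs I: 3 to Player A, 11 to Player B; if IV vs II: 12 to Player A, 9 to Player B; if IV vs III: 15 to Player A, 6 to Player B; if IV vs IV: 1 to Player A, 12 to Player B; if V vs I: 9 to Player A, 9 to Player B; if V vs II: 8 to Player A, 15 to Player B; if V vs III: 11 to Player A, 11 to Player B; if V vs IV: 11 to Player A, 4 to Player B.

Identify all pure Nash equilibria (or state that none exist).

Find each player's best response to every opponent strategy; NE are the intersections.
Player A's best responses — vs I: III (payoff 12); vs II: IV (payoff 12); vs III: IV (payoff 15); vs IV: I (payoff 12).
Player B's best responses — vs I: III (payoff 10); vs II: III (payoff 15); vs III: IV (payoff 15); vs IV: IV (payoff 12); vs V: II (payoff 15).
No cell has both players best-responding. For instance, Player A's best reply to III is IV, but against IV Player B prefers IV over III.

There is no pure-strategy Nash equilibrium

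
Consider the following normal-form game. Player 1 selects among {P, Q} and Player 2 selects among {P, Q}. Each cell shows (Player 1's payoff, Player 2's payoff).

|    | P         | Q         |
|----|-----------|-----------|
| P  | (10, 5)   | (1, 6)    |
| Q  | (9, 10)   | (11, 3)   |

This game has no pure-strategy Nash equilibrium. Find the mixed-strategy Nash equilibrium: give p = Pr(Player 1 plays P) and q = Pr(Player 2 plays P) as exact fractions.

In a mixed NE each player is indifferent between their pure strategies, so the opponent's mix sets the indifference.
Player 2 indifferent between P and Q: p·5 + (1−p)·10 = p·6 + (1−p)·3 ⟹ 10 + (-5)p = 3 + 3p ⟹ p = 7/8.
Player 1 indifferent between P and Q: q·10 + (1−q)·1 = q·9 + (1−q)·11 ⟹ 1 + 9q = 11 + (-2)q ⟹ q = 10/11.

p = 7/8, q = 10/11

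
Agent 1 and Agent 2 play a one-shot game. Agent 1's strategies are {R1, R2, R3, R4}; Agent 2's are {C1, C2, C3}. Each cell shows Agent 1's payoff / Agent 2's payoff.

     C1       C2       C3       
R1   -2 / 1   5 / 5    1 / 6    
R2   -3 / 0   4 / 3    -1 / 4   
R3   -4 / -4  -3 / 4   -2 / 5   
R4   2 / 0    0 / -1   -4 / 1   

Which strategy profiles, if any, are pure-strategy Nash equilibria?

Find each player's best response to every opponent strategy; NE are the intersections.
Agent 1's best responses — vs C1: R4 (payoff 2); vs C2: R1 (payoff 5); vs C3: R1 (payoff 1).
Agent 2's best responses — vs R1: C3 (payoff 6); vs R2: C3 (payoff 4); vs R3: C3 (payoff 5); vs R4: C3 (payoff 1).
The only mutual best response is (R1, C3); neither player gains by switching there.

(R1, C3)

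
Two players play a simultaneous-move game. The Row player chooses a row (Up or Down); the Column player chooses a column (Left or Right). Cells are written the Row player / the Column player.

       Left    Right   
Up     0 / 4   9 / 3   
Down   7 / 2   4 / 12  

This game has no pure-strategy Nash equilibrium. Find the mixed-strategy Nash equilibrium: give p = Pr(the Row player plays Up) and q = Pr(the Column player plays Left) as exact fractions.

p = 10/11, q = 5/12

Each player's mixing probability is pinned down by making the *other* player indifferent.
The Column player indifferent between Left and Right: p·4 + (1−p)·2 = p·3 + (1−p)·12 ⟹ 2 + 2p = 12 + (-9)p ⟹ p = 10/11.
The Row player indifferent between Up and Down: q·0 + (1−q)·9 = q·7 + (1−q)·4 ⟹ 9 + (-9)q = 4 + 3q ⟹ q = 5/12.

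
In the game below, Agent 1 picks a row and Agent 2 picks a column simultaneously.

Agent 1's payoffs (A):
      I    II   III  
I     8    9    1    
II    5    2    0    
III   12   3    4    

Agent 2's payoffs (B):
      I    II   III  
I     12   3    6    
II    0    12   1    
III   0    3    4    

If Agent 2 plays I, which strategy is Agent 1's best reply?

III

With Agent 2 fixed at I, Agent 1's payoffs are: I → 8, II → 5, III → 12.
The maximum is 12, achieved by III.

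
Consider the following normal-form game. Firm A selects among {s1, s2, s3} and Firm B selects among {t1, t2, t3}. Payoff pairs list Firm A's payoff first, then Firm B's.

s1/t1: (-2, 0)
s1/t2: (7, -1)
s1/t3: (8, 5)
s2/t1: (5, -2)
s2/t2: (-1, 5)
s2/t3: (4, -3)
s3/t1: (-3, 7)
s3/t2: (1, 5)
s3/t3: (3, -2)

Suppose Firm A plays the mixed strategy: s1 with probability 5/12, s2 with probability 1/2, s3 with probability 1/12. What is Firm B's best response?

Firm B's best reply maximizes expected payoff against the mix.
t1: (5/12)·0 + (1/2)·(-2) + (1/12)·7 = -5/12
t2: (5/12)·(-1) + (1/2)·5 + (1/12)·5 = 5/2
t3: (5/12)·5 + (1/2)·(-3) + (1/12)·(-2) = 5/12
Highest expected payoff is 5/2, from t2.

t2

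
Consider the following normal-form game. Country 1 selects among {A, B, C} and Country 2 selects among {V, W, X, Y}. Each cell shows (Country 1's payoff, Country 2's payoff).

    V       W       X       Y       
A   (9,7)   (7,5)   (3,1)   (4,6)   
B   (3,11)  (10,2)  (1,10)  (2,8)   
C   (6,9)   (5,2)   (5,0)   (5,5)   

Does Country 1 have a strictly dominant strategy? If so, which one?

No strictly dominant strategy

Check whether one of Country 1's strategies beats all alternatives regardless of what the opponent does.
A is not dominant: against W, B gives 10 > 7.
B is not dominant: against V, A gives 9 > 3.
C is not dominant: against V, A gives 9 > 6.
No single strategy is best against every opponent action.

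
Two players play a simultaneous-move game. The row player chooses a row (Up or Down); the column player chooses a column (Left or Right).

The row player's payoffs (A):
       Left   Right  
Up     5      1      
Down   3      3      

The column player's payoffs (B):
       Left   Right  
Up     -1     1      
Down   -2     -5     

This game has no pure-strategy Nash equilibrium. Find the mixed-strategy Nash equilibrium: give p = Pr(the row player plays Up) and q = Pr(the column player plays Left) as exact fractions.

p = 3/5, q = 1/2

Each player's mixing probability is pinned down by making the *other* player indifferent.
The column player indifferent between Left and Right: p·(-1) + (1−p)·(-2) = p·1 + (1−p)·(-5) ⟹ (-2) + 1p = (-5) + 6p ⟹ p = 3/5.
The row player indifferent between Up and Down: q·5 + (1−q)·1 = q·3 + (1−q)·3 ⟹ 1 + 4q = 3 + 0q ⟹ q = 1/2.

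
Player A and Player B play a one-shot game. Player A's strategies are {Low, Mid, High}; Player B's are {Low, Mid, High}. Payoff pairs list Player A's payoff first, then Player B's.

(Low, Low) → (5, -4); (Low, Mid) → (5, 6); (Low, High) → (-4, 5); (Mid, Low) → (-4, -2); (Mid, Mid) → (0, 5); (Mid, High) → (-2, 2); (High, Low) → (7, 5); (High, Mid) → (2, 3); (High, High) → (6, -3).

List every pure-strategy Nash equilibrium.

Check mutual best responses: a cell is a NE iff neither player can gain by unilaterally deviating.
Player A's best responses — vs Low: High (payoff 7); vs Mid: Low (payoff 5); vs High: High (payoff 6).
Player B's best responses — vs Low: Mid (payoff 6); vs Mid: Mid (payoff 5); vs High: Low (payoff 5).
Mutual best responses occur at (Low, Mid) and (High, Low); at each, neither player gains by switching.

(Low, Mid) and (High, Low)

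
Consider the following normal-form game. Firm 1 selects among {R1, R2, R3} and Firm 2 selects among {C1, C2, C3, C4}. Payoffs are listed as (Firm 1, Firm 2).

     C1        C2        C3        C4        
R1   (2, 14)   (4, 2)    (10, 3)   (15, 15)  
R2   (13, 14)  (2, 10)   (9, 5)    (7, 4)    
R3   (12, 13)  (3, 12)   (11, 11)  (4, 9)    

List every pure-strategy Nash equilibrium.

(R1, C4) and (R2, C1)

Check mutual best responses: a cell is a NE iff neither player can gain by unilaterally deviating.
Firm 1's best responses — vs C1: R2 (payoff 13); vs C2: R1 (payoff 4); vs C3: R3 (payoff 11); vs C4: R1 (payoff 15).
Firm 2's best responses — vs R1: C4 (payoff 15); vs R2: C1 (payoff 14); vs R3: C1 (payoff 13).
Mutual best responses occur at (R1, C4) and (R2, C1); at each, neither player gains by switching.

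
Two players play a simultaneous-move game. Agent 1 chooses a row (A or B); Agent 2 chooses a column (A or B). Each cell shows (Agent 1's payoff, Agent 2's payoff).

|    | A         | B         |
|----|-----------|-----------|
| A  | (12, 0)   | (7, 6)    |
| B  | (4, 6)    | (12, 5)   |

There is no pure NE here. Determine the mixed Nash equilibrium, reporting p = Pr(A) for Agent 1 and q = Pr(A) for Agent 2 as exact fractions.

Each player's mixing probability is pinned down by making the *other* player indifferent.
Agent 2 indifferent between A and B: p·0 + (1−p)·6 = p·6 + (1−p)·5 ⟹ 6 + (-6)p = 5 + 1p ⟹ p = 1/7.
Agent 1 indifferent between A and B: q·12 + (1−q)·7 = q·4 + (1−q)·12 ⟹ 7 + 5q = 12 + (-8)q ⟹ q = 5/13.

p = 1/7, q = 5/13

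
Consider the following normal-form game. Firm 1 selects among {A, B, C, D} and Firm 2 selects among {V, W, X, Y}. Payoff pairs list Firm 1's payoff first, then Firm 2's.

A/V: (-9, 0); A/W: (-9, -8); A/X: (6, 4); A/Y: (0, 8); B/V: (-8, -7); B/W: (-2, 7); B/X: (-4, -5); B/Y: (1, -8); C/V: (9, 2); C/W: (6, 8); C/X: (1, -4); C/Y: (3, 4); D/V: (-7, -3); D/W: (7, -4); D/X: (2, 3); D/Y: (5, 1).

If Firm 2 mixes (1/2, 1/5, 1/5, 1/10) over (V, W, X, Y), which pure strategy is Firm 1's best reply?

C

Compute Firm 1's expected payoff from each pure strategy against the given mix.
A: (1/2)·(-9) + (1/5)·(-9) + (1/5)·6 + (1/10)·0 = -51/10
B: (1/2)·(-8) + (1/5)·(-2) + (1/5)·(-4) + (1/10)·1 = -51/10
C: (1/2)·9 + (1/5)·6 + (1/5)·1 + (1/10)·3 = 31/5
D: (1/2)·(-7) + (1/5)·7 + (1/5)·2 + (1/10)·5 = -6/5
Highest expected payoff is 31/5, from C.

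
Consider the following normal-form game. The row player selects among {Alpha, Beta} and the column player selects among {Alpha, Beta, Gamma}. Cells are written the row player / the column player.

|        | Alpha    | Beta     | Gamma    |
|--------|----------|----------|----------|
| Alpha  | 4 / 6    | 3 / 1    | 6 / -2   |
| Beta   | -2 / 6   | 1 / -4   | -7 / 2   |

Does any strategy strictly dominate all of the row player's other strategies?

Alpha

Check whether one of the row player's strategies beats all alternatives regardless of what the opponent does.
Alpha strictly dominates: vs Alpha: 4 > -2; vs Beta: 3 > 1; vs Gamma: 6 > -7.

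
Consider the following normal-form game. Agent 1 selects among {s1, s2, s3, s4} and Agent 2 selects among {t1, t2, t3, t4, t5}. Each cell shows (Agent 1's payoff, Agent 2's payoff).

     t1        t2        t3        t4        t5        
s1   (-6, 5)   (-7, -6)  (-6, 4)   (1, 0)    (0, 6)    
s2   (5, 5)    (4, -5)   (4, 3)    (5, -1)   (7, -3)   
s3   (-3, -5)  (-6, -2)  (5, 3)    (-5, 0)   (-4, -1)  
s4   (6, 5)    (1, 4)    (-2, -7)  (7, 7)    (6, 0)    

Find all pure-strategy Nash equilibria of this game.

Check mutual best responses: a cell is a NE iff neither player can gain by unilaterally deviating.
Agent 1's best responses — vs t1: s4 (payoff 6); vs t2: s2 (payoff 4); vs t3: s3 (payoff 5); vs t4: s4 (payoff 7); vs t5: s2 (payoff 7).
Agent 2's best responses — vs s1: t5 (payoff 6); vs s2: t1 (payoff 5); vs s3: t3 (payoff 3); vs s4: t4 (payoff 7).
Mutual best responses occur at (s3, t3) and (s4, t4); at each, neither player gains by switching.

(s3, t3) and (s4, t4)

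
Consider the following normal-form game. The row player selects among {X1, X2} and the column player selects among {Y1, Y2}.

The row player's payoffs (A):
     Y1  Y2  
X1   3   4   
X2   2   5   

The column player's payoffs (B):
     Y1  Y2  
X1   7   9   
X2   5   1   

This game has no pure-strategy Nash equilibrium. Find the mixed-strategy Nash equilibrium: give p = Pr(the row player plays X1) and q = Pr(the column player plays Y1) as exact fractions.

Each player's mixing probability is pinned down by making the *other* player indifferent.
The column player indifferent between Y1 and Y2: p·7 + (1−p)·5 = p·9 + (1−p)·1 ⟹ 5 + 2p = 1 + 8p ⟹ p = 2/3.
The row player indifferent between X1 and X2: q·3 + (1−q)·4 = q·2 + (1−q)·5 ⟹ 4 + (-1)q = 5 + (-3)q ⟹ q = 1/2.

p = 2/3, q = 1/2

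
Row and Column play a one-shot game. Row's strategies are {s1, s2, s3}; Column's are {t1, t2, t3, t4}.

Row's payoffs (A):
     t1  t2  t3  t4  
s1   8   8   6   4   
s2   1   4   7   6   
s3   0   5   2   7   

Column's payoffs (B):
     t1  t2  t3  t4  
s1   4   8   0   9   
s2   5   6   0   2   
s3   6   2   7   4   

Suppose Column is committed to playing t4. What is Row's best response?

s3

With Column fixed at t4, Row's payoffs are: s1 → 4, s2 → 6, s3 → 7.
The maximum is 7, achieved by s3.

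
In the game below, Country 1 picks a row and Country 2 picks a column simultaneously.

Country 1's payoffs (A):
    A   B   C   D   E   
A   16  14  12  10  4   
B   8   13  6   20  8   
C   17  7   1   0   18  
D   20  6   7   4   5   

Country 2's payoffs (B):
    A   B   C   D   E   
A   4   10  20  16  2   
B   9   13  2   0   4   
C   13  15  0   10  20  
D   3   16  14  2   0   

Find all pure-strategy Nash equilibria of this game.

(A, C) and (C, E)

Check mutual best responses: a cell is a NE iff neither player can gain by unilaterally deviating.
Country 1's best responses — vs A: D (payoff 20); vs B: A (payoff 14); vs C: A (payoff 12); vs D: B (payoff 20); vs E: C (payoff 18).
Country 2's best responses — vs A: C (payoff 20); vs B: B (payoff 13); vs C: E (payoff 20); vs D: B (payoff 16).
Mutual best responses occur at (A, C) and (C, E); at each, neither player gains by switching.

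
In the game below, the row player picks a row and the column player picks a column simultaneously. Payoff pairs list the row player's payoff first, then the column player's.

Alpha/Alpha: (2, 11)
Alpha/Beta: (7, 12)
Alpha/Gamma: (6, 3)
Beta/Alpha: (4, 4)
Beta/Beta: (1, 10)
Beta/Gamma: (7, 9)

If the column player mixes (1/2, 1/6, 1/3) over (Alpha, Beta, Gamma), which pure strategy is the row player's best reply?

The row player's best reply maximizes expected payoff against the mix.
Alpha: (1/2)·2 + (1/6)·7 + (1/3)·6 = 25/6
Beta: (1/2)·4 + (1/6)·1 + (1/3)·7 = 9/2
Highest expected payoff is 9/2, from Beta.

Beta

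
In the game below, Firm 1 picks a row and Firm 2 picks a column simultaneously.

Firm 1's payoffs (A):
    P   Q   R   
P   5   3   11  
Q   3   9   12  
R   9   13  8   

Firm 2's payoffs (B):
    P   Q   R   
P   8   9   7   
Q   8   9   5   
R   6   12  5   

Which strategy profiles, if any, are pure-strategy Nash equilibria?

(R, Q)

A profile is a Nash equilibrium when each player is best-responding to the other.
Firm 1's best responses — vs P: R (payoff 9); vs Q: R (payoff 13); vs R: Q (payoff 12).
Firm 2's best responses — vs P: Q (payoff 9); vs Q: Q (payoff 9); vs R: Q (payoff 12).
The only mutual best response is (R, Q); neither player gains by switching there.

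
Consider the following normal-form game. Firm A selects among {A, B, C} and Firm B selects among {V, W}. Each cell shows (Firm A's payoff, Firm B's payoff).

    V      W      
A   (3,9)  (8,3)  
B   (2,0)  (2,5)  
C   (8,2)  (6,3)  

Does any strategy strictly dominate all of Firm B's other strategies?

No strictly dominant strategy

A strategy is strictly dominant if it gives Firm B a strictly higher payoff than every other strategy, against every choice by the opponent.
V is not dominant: against B, W gives 5 > 0.
W is not dominant: against A, V gives 9 > 3.
No single strategy is best against every opponent action.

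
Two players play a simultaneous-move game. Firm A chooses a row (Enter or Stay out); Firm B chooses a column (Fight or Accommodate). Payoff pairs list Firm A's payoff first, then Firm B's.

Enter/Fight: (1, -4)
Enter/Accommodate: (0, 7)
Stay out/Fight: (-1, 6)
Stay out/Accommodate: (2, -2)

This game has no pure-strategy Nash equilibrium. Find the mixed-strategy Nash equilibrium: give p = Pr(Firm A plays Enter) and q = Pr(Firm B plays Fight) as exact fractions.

Each player's mixing probability is pinned down by making the *other* player indifferent.
Firm B indifferent between Fight and Accommodate: p·(-4) + (1−p)·6 = p·7 + (1−p)·(-2) ⟹ 6 + (-10)p = (-2) + 9p ⟹ p = 8/19.
Firm A indifferent between Enter and Stay out: q·1 + (1−q)·0 = q·(-1) + (1−q)·2 ⟹ 0 + 1q = 2 + (-3)q ⟹ q = 1/2.

p = 8/19, q = 1/2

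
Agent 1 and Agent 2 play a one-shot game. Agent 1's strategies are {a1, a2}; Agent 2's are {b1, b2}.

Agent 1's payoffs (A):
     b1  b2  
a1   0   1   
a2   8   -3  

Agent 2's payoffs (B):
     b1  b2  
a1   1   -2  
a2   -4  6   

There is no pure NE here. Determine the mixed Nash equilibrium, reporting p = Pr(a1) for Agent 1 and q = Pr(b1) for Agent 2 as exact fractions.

p = 10/13, q = 1/3

Each player's mixing probability is pinned down by making the *other* player indifferent.
Agent 2 indifferent between b1 and b2: p·1 + (1−p)·(-4) = p·(-2) + (1−p)·6 ⟹ (-4) + 5p = 6 + (-8)p ⟹ p = 10/13.
Agent 1 indifferent between a1 and a2: q·0 + (1−q)·1 = q·8 + (1−q)·(-3) ⟹ 1 + (-1)q = (-3) + 11q ⟹ q = 1/3.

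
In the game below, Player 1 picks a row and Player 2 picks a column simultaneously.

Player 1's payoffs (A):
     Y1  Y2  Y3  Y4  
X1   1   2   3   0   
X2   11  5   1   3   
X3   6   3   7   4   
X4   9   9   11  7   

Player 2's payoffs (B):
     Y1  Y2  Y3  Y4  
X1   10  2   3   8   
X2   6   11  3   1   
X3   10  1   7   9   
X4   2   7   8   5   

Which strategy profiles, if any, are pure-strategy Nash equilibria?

A profile is a Nash equilibrium when each player is best-responding to the other.
Player 1's best responses — vs Y1: X2 (payoff 11); vs Y2: X4 (payoff 9); vs Y3: X4 (payoff 11); vs Y4: X4 (payoff 7).
Player 2's best responses — vs X1: Y1 (payoff 10); vs X2: Y2 (payoff 11); vs X3: Y1 (payoff 10); vs X4: Y3 (payoff 8).
The only mutual best response is (X4, Y3); neither player gains by switching there.

(X4, Y3)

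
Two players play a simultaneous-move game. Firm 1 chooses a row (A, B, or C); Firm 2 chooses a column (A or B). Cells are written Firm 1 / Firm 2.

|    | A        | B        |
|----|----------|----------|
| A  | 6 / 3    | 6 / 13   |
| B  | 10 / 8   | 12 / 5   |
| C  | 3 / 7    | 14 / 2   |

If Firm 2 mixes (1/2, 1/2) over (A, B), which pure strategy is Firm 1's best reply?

Firm 1's best reply maximizes expected payoff against the mix.
A: (1/2)·6 + (1/2)·6 = 6
B: (1/2)·10 + (1/2)·12 = 11
C: (1/2)·3 + (1/2)·14 = 17/2
Highest expected payoff is 11, from B.

B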